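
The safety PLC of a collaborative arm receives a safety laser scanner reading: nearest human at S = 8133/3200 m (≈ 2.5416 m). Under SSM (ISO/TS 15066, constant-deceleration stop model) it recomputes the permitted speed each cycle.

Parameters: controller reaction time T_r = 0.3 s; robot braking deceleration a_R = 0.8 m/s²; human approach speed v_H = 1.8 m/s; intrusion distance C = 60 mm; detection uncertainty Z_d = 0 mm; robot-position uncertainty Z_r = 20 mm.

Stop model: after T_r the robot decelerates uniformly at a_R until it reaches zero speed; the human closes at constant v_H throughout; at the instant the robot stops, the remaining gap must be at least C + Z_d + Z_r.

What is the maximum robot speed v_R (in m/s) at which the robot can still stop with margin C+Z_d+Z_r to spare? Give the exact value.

v_R_max = 13/20 m/s = 0.6500 m/s

quadratic (5/8)·v² + (51/20)·v + (-6149/3200) = 0
  disc = (51/20)² − 4·(5/8)·(-6149/3200) = 72361/6400 ; √disc = 269/80
  v_R = (−(51/20) + 269/80) / (2·(5/8)) = 13/20 m/s
check:
braking lasts T_s = (13/20)/(4/5) = 0.8125 s
robot covers v_R·T_r = 0.6500·0.3000 = 0.1950 m before braking
braking distance = 0.6500²/(2·0.8000) = 0.2641 m
person approaches 1.8000·(0.3000+0.8125) = 2.0025 m
C+Z_d+Z_r = 0.0600+0.0000+0.0200 = 0.0800 m
sum ≈ 0.1950+0.2641+2.0025+0.0800 ≈ 2.5416 m = S ✓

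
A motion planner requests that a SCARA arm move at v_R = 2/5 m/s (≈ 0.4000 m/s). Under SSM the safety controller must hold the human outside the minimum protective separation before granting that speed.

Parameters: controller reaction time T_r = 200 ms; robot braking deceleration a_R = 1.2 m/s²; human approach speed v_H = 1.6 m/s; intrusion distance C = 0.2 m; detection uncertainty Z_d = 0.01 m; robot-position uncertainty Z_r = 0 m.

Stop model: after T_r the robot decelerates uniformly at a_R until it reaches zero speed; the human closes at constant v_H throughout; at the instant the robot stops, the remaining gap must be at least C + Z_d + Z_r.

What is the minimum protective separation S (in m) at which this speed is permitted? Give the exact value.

S_min = 121/100 m = 1.2100 m

T_s = v_R/a_R = (2/5)/(6/5) = 0.3333 s
robot in T_r: 0.4000·0.2000 = 0.0800 m
braking distance = 0.4000²/(2·1.2000) = 0.0667 m
human closes 1.6000·0.5333 = 0.8533 m
margins: 0.2000+0.0100+0.0000 = 0.2100 m
S_min ≈ 0.0800+0.0667+0.8533+0.2100  ⇒  S_min = 121/100 m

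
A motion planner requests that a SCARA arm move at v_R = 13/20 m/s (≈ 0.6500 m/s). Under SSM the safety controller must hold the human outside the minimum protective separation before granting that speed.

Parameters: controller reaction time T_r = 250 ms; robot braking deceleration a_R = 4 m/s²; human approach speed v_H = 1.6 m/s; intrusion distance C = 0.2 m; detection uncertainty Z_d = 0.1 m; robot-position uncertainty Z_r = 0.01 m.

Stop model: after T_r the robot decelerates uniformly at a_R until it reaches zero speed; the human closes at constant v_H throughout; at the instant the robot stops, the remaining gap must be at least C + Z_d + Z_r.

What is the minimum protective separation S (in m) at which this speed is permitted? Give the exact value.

T_s = v_R/a_R = (13/20)/4 = 0.1625 s
robot in T_r: 0.6500·0.2500 = 0.1625 m
robot covers 0.6500·0.1625 − ½·4.0000·0.1625² = 0.0528 m while stopping
human closes 1.6000·0.4125 = 0.6600 m
margins: 0.2000+0.1000+0.0100 = 0.3100 m
S_min ≈ 0.1625+0.0528+0.6600+0.3100  ⇒  S_min = 3793/3200 m

S_min = 3793/3200 m = 1.1853 m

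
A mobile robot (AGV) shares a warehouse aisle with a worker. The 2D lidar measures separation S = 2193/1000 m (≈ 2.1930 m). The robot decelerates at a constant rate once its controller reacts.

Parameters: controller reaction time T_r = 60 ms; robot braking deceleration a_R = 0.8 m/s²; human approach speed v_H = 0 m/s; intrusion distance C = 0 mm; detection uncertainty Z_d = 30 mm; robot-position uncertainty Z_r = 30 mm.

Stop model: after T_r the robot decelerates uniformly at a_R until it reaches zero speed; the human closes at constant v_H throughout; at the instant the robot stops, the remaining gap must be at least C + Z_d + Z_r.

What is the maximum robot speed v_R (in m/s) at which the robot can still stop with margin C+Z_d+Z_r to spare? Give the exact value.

collect terms ⇒ (5/8)·v_R² + (3/50)·v_R + (-2133/1000) = 0
  disc = (3/50)² − 4·(5/8)·(-2133/1000) = 53361/10000 ; √disc = 231/100
  v_R = (−(3/50) + 231/100) / (2·(5/8)) = 9/5 m/s
check:
braking lasts T_s = (9/5)/(4/5) = 2.2500 s
robot in T_r: 1.8000·0.0600 = 0.1080 m
robot under decel: 1.8000²/(2·0.8000) = 2.0250 m
human over T_r+T_s: 0.0000·(0.0600+2.2500) = 0.0000 m
C+Z_d+Z_r = 0.0000+0.0300+0.0300 = 0.0600 m
sum ≈ 0.1080+2.0250+0.0000+0.0600 ≈ 2.1930 m = S ✓

v_R_max = 9/5 m/s = 1.8000 m/s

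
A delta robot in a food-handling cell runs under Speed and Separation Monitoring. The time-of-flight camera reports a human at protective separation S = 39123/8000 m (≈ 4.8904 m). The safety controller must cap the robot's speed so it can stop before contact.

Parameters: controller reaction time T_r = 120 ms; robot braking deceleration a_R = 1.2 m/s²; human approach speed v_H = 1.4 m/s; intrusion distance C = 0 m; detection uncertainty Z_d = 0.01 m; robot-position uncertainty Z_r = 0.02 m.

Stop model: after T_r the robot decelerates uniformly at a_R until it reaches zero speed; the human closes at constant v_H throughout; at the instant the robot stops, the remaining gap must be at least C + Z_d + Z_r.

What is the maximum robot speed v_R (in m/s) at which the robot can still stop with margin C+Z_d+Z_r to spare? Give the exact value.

v_R_max = 43/20 m/s = 2.1500 m/s

quadratic (5/12)·v² + (193/150)·v + (-37539/8000) = 0
  disc = (193/150)² − 4·(5/12)·(-37539/8000) = 3411409/360000 ; √disc = 1847/600
  v_R = (−(193/150) + 1847/600) / (2·(5/12)) = 43/20 m/s
check:
T_s = v_R/a_R = (43/20)/(6/5) = 1.7917 s
reaction-phase robot travel = 2.1500·0.1200 = 0.2580 m
braking distance = 2.1500²/(2·1.2000) = 1.9260 m
human over T_r+T_s: 1.4000·(0.1200+1.7917) = 2.6763 m
residual clearance needed = 0.0000+0.0100+0.0200 = 0.0300 m
sum ≈ 0.2580+1.9260+2.6763+0.0300 ≈ 4.8904 m = S ✓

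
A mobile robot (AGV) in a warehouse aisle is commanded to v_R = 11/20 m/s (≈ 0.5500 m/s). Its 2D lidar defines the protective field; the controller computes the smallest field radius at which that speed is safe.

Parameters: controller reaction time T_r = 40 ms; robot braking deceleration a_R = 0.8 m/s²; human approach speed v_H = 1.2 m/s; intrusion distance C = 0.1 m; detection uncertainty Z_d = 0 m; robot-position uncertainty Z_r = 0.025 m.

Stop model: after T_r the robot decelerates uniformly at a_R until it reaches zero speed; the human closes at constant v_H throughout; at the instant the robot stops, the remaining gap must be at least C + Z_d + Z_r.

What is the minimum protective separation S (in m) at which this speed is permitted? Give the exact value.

stop time T_s = (11/20)/(4/5) = 0.6875 s
reaction-phase robot travel = 0.5500·0.0400 = 0.0220 m
robot under decel: 0.5500²/(2·0.8000) = 0.1891 m
person approaches 1.2000·(0.0400+0.6875) = 0.8730 m
margins: 0.1000+0.0000+0.0250 = 0.1250 m
S_min ≈ 0.0220+0.1891+0.8730+0.1250  ⇒  S_min = 3869/3200 m

S_min = 3869/3200 m = 1.2091 m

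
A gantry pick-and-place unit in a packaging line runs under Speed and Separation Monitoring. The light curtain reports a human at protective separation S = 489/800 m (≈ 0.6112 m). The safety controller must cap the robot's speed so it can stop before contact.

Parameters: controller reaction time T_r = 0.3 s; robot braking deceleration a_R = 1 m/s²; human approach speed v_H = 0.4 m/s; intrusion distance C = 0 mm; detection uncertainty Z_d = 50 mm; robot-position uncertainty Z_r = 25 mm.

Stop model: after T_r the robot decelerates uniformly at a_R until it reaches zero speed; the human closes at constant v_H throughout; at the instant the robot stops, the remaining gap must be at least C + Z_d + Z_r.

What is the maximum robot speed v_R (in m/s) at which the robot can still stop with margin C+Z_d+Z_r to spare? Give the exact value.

v_R_max = 9/20 m/s = 0.4500 m/s

at the boundary: (1/2)·v² + (7/10)·v + (-333/800) = 0
  disc = (7/10)² − 4·(1/2)·(-333/800) = 529/400 ; √disc = 23/20
  v_R = (−(7/10) + 23/20) / (2·(1/2)) = 9/20 m/s
check:
T_s = v_R/a_R = (9/20)/1 = 0.4500 s
reaction-phase robot travel = 0.4500·0.3000 = 0.1350 m
robot under decel: 0.4500²/(2·1.0000) = 0.1013 m
person approaches 0.4000·(0.3000+0.4500) = 0.3000 m
residual clearance needed = 0.0000+0.0500+0.0250 = 0.0750 m
sum ≈ 0.1350+0.1013+0.3000+0.0750 ≈ 0.6112 m = S ✓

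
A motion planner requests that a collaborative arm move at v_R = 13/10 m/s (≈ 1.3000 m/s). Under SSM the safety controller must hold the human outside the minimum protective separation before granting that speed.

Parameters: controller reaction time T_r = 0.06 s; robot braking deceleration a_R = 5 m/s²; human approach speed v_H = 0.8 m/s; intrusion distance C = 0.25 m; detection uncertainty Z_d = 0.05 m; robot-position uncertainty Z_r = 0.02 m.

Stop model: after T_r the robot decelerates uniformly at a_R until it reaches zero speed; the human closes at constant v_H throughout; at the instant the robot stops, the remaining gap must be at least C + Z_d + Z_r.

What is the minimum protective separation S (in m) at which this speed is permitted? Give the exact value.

T_s = v_R/a_R = (13/10)/5 = 0.2600 s
reaction-phase robot travel = 1.3000·0.0600 = 0.0780 m
braking distance = 1.3000²/(2·5.0000) = 0.1690 m
human closes 0.8000·0.3200 = 0.2560 m
margins: 0.2500+0.0500+0.0200 = 0.3200 m
S_min ≈ 0.0780+0.1690+0.2560+0.3200  ⇒  S_min = 823/1000 m

S_min = 823/1000 m = 0.8230 m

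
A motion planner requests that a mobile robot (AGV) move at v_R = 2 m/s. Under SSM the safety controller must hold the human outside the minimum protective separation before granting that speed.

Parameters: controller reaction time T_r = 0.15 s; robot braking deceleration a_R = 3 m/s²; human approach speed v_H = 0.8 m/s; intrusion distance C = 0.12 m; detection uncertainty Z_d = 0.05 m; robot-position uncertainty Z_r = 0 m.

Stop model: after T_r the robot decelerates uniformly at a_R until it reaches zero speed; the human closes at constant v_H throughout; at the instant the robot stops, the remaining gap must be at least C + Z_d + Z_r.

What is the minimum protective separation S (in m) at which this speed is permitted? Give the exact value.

S_min = 179/100 m = 1.7900 m

stop time T_s = 2/3 = 0.6667 s
reaction-phase robot travel = 2.0000·0.1500 = 0.3000 m
braking distance = 2.0000²/(2·3.0000) = 0.6667 m
human closes 0.8000·0.8167 = 0.6533 m
margins: 0.1200+0.0500+0.0000 = 0.1700 m
S_min ≈ 0.3000+0.6667+0.6533+0.1700  ⇒  S_min = 179/100 m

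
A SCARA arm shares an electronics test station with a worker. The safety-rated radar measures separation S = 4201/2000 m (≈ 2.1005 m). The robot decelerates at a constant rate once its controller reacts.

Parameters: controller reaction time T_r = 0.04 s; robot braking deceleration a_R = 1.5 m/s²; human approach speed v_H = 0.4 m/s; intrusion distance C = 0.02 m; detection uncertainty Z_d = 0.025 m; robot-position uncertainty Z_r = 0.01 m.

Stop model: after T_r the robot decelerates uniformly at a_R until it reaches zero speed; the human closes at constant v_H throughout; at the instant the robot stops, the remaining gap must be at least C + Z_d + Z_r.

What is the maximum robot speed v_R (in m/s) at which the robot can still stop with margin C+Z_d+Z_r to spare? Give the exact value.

at the boundary: (1/3)·v² + (23/75)·v + (-4059/2000) = 0
  disc = (23/75)² − 4·(1/3)·(-4059/2000) = 63001/22500 ; √disc = 251/150
  v_R = (−(23/75) + 251/150) / (2·(1/3)) = 41/20 m/s
check:
braking lasts T_s = (41/20)/(3/2) = 1.3667 s
robot in T_r: 2.0500·0.0400 = 0.0820 m
braking distance = 2.0500²/(2·1.5000) = 1.4008 m
person approaches 0.4000·(0.0400+1.3667) = 0.5627 m
margins: 0.0200+0.0250+0.0100 = 0.0550 m
sum ≈ 0.0820+1.4008+0.5627+0.0550 ≈ 2.1005 m = S ✓

v_R_max = 41/20 m/s = 2.0500 m/s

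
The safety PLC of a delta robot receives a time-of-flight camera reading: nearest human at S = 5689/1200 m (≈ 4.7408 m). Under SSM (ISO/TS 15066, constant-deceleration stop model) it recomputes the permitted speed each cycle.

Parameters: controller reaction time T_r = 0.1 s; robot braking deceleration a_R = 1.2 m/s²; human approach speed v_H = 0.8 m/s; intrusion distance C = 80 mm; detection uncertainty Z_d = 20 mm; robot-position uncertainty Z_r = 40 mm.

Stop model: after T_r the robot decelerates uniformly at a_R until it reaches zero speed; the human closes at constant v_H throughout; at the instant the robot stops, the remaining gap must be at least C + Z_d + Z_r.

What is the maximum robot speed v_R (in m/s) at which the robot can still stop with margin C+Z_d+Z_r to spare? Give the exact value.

v_R_max = 5/2 m/s = 2.5000 m/s

quadratic (5/12)·v² + (23/30)·v + (-217/48) = 0
  disc = (23/30)² − 4·(5/12)·(-217/48) = 3249/400 ; √disc = 57/20
  v_R = (−(23/30) + 57/20) / (2·(5/12)) = 5/2 m/s
check:
stop time T_s = (5/2)/(6/5) = 2.0833 s
robot in T_r: 2.5000·0.1000 = 0.2500 m
robot covers 2.5000·2.0833 − ½·1.2000·2.0833² = 2.6042 m while stopping
human closes 0.8000·2.1833 = 1.7467 m
residual clearance needed = 0.0800+0.0200+0.0400 = 0.1400 m
sum ≈ 0.2500+2.6042+1.7467+0.1400 ≈ 4.7408 m = S ✓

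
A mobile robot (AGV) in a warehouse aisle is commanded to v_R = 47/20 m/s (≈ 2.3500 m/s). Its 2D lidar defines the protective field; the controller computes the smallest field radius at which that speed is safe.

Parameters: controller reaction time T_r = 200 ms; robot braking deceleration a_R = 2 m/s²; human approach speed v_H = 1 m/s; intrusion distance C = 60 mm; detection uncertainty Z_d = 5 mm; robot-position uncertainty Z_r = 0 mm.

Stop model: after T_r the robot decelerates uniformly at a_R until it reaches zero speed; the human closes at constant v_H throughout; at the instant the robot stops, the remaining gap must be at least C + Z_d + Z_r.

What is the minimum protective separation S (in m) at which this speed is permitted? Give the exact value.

braking lasts T_s = (47/20)/2 = 1.1750 s
robot covers v_R·T_r = 2.3500·0.2000 = 0.4700 m before braking
robot covers 2.3500·1.1750 − ½·2.0000·1.1750² = 1.3806 m while stopping
human over T_r+T_s: 1.0000·(0.2000+1.1750) = 1.3750 m
margins: 0.0600+0.0050+0.0000 = 0.0650 m
S_min ≈ 0.4700+1.3806+1.3750+0.0650  ⇒  S_min = 1053/320 m

S_min = 1053/320 m = 3.2906 m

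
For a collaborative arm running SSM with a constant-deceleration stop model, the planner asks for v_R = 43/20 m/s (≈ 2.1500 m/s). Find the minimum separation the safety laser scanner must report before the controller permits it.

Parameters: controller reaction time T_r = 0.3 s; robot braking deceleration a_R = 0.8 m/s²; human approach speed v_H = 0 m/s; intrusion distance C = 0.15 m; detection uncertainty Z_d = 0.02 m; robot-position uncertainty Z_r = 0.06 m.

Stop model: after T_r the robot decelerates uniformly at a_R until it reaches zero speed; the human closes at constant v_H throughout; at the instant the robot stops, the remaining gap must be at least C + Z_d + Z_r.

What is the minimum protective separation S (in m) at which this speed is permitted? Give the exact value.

S_min = 2409/640 m = 3.7641 m

T_s = v_R/a_R = (43/20)/(4/5) = 2.6875 s
robot covers v_R·T_r = 2.1500·0.3000 = 0.6450 m before braking
robot under decel: 2.1500²/(2·0.8000) = 2.8891 m
person approaches 0.0000·(0.3000+2.6875) = 0.0000 m
residual clearance needed = 0.1500+0.0200+0.0600 = 0.2300 m
S_min ≈ 0.6450+2.8891+0.0000+0.2300  ⇒  S_min = 2409/640 m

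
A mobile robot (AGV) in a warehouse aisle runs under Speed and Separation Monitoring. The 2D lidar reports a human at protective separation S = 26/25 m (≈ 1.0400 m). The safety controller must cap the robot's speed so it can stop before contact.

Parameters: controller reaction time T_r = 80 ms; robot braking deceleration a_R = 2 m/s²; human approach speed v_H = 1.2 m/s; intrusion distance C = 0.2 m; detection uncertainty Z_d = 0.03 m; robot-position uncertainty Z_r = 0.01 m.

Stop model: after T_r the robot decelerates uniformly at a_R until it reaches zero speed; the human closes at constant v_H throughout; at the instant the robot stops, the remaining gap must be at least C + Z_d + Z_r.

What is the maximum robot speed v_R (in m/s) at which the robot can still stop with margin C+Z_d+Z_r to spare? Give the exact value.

v_R_max = 4/5 m/s = 0.8000 m/s

collect terms ⇒ (1/4)·v_R² + (17/25)·v_R + (-88/125) = 0
  disc = (17/25)² − 4·(1/4)·(-88/125) = 729/625 ; √disc = 27/25
  v_R = (−(17/25) + 27/25) / (2·(1/4)) = 4/5 m/s
check:
braking lasts T_s = (4/5)/2 = 0.4000 s
reaction-phase robot travel = 0.8000·0.0800 = 0.0640 m
robot covers 0.8000·0.4000 − ½·2.0000·0.4000² = 0.1600 m while stopping
human over T_r+T_s: 1.2000·(0.0800+0.4000) = 0.5760 m
C+Z_d+Z_r = 0.2000+0.0300+0.0100 = 0.2400 m
sum ≈ 0.0640+0.1600+0.5760+0.2400 ≈ 1.0400 m = S ✓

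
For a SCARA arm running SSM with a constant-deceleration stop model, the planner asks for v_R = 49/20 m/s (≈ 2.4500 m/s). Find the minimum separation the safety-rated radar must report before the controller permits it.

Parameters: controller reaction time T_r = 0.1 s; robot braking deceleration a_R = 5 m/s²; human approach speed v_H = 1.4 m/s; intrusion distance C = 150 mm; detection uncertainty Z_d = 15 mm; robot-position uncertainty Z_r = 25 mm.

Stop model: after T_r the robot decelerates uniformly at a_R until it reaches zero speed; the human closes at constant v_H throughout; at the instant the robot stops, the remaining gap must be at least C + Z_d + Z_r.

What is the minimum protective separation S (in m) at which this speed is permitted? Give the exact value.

S_min = 1489/800 m = 1.8613 m

T_s = v_R/a_R = (49/20)/5 = 0.4900 s
robot covers v_R·T_r = 2.4500·0.1000 = 0.2450 m before braking
robot under decel: 2.4500²/(2·5.0000) = 0.6002 m
person approaches 1.4000·(0.1000+0.4900) = 0.8260 m
C+Z_d+Z_r = 0.1500+0.0150+0.0250 = 0.1900 m
S_min ≈ 0.2450+0.6002+0.8260+0.1900  ⇒  S_min = 1489/800 m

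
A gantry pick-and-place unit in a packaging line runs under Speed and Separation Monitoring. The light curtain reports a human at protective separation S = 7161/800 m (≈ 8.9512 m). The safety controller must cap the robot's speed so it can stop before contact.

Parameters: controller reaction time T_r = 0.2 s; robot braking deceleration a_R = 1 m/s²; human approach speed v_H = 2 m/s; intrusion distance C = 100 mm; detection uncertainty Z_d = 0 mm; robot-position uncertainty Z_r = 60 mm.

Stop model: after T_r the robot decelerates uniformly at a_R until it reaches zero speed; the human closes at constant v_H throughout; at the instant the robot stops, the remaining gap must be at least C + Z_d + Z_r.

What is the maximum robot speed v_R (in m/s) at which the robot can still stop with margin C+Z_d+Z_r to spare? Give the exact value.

v_R_max = 49/20 m/s = 2.4500 m/s

collect terms ⇒ (1/2)·v_R² + (11/5)·v_R + (-6713/800) = 0
  disc = (11/5)² − 4·(1/2)·(-6713/800) = 8649/400 ; √disc = 93/20
  v_R = (−(11/5) + 93/20) / (2·(1/2)) = 49/20 m/s
check:
stop time T_s = (49/20)/1 = 2.4500 s
robot covers v_R·T_r = 2.4500·0.2000 = 0.4900 m before braking
robot under decel: 2.4500²/(2·1.0000) = 3.0013 m
human closes 2.0000·2.6500 = 5.3000 m
residual clearance needed = 0.1000+0.0000+0.0600 = 0.1600 m
sum ≈ 0.4900+3.0013+5.3000+0.1600 ≈ 8.9512 m = S ✓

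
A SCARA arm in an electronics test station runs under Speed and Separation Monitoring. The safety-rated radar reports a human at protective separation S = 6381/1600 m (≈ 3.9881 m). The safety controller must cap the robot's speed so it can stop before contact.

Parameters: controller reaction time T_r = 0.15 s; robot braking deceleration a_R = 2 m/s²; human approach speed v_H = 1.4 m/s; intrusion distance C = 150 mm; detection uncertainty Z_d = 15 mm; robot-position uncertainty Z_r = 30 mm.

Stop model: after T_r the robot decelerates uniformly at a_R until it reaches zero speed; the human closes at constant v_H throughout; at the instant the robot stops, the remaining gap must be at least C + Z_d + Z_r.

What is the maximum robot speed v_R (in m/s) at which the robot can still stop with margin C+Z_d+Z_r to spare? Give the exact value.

v_R_max = 49/20 m/s = 2.4500 m/s

quadratic (1/4)·v² + (17/20)·v + (-5733/1600) = 0
  disc = (17/20)² − 4·(1/4)·(-5733/1600) = 6889/1600 ; √disc = 83/40
  v_R = (−(17/20) + 83/40) / (2·(1/4)) = 49/20 m/s
check:
stop time T_s = (49/20)/2 = 1.2250 s
robot in T_r: 2.4500·0.1500 = 0.3675 m
robot covers 2.4500·1.2250 − ½·2.0000·1.2250² = 1.5006 m while stopping
person approaches 1.4000·(0.1500+1.2250) = 1.9250 m
residual clearance needed = 0.1500+0.0150+0.0300 = 0.1950 m
sum ≈ 0.3675+1.5006+1.9250+0.1950 ≈ 3.9881 m = S ✓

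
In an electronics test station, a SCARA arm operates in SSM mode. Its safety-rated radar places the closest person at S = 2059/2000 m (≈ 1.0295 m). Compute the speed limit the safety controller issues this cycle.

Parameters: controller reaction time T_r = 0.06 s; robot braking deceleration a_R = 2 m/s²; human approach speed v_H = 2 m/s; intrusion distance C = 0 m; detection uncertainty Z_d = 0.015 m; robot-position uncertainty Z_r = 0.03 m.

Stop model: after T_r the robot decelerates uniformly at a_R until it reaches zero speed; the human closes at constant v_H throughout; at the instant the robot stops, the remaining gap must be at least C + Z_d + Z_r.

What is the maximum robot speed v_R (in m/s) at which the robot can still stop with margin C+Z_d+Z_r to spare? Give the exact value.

at the boundary: (1/4)·v² + (53/50)·v + (-1729/2000) = 0
  disc = (53/50)² − 4·(1/4)·(-1729/2000) = 19881/10000 ; √disc = 141/100
  v_R = (−(53/50) + 141/100) / (2·(1/4)) = 7/10 m/s
check:
stop time T_s = (7/10)/2 = 0.3500 s
robot in T_r: 0.7000·0.0600 = 0.0420 m
robot under decel: 0.7000²/(2·2.0000) = 0.1225 m
human over T_r+T_s: 2.0000·(0.0600+0.3500) = 0.8200 m
residual clearance needed = 0.0000+0.0150+0.0300 = 0.0450 m
sum ≈ 0.0420+0.1225+0.8200+0.0450 ≈ 1.0295 m = S ✓

v_R_max = 7/10 m/s = 0.7000 m/s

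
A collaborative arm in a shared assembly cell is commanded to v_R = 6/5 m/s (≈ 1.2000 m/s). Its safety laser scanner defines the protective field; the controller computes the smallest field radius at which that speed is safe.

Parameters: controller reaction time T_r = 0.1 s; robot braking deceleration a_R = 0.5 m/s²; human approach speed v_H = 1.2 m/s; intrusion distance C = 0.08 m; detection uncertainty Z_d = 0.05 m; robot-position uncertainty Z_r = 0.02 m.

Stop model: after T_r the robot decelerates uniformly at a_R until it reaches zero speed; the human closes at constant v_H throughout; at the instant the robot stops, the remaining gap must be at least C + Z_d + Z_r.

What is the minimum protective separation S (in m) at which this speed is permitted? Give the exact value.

S_min = 471/100 m = 4.7100 m

braking lasts T_s = (6/5)/(1/2) = 2.4000 s
reaction-phase robot travel = 1.2000·0.1000 = 0.1200 m
braking distance = 1.2000²/(2·0.5000) = 1.4400 m
person approaches 1.2000·(0.1000+2.4000) = 3.0000 m
C+Z_d+Z_r = 0.0800+0.0500+0.0200 = 0.1500 m
S_min ≈ 0.1200+1.4400+3.0000+0.1500  ⇒  S_min = 471/100 m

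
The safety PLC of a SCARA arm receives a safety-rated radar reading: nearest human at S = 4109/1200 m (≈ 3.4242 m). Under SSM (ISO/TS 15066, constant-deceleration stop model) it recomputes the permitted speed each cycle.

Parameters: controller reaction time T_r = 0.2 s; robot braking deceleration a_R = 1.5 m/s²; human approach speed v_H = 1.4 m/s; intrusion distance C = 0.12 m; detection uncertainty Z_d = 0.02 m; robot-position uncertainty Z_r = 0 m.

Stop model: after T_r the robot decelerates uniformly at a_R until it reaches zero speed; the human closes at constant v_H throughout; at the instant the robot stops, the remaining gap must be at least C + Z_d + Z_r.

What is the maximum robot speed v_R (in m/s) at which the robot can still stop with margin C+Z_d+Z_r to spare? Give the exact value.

v_R_max = 7/4 m/s = 1.7500 m/s

collect terms ⇒ (1/3)·v_R² + (17/15)·v_R + (-721/240) = 0
  disc = (17/15)² − 4·(1/3)·(-721/240) = 529/100 ; √disc = 23/10
  v_R = (−(17/15) + 23/10) / (2·(1/3)) = 7/4 m/s
check:
T_s = v_R/a_R = (7/4)/(3/2) = 1.1667 s
robot covers v_R·T_r = 1.7500·0.2000 = 0.3500 m before braking
robot under decel: 1.7500²/(2·1.5000) = 1.0208 m
human closes 1.4000·1.3667 = 1.9133 m
margins: 0.1200+0.0200+0.0000 = 0.1400 m
sum ≈ 0.3500+1.0208+1.9133+0.1400 ≈ 3.4242 m = S ✓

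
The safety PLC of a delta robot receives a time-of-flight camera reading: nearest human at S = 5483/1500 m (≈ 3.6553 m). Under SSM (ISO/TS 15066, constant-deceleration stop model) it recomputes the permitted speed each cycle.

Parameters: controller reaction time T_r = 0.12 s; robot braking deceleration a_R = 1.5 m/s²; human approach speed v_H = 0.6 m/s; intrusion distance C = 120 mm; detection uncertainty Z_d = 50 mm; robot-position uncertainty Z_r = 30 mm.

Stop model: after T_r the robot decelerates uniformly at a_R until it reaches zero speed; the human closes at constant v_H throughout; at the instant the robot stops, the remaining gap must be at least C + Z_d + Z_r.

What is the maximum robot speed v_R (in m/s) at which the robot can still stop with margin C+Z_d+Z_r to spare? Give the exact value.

v_R_max = 5/2 m/s = 2.5000 m/s

collect terms ⇒ (1/3)·v_R² + (13/25)·v_R + (-203/60) = 0
  disc = (13/25)² − 4·(1/3)·(-203/60) = 26896/5625 ; √disc = 164/75
  v_R = (−(13/25) + 164/75) / (2·(1/3)) = 5/2 m/s
check:
braking lasts T_s = (5/2)/(3/2) = 1.6667 s
reaction-phase robot travel = 2.5000·0.1200 = 0.3000 m
robot covers 2.5000·1.6667 − ½·1.5000·1.6667² = 2.0833 m while stopping
human over T_r+T_s: 0.6000·(0.1200+1.6667) = 1.0720 m
margins: 0.1200+0.0500+0.0300 = 0.2000 m
sum ≈ 0.3000+2.0833+1.0720+0.2000 ≈ 3.6553 m = S ✓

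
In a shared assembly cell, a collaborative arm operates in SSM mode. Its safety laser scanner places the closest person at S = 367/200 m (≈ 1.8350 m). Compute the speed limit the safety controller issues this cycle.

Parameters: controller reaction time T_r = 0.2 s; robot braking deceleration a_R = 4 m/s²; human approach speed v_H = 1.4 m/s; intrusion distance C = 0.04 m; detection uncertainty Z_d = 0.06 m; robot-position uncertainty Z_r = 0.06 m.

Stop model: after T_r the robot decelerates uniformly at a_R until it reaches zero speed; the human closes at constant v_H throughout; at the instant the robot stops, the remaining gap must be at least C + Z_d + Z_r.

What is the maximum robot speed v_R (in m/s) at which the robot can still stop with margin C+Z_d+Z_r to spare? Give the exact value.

at the boundary: (1/8)·v² + (11/20)·v + (-279/200) = 0
  disc = (11/20)² − 4·(1/8)·(-279/200) = 1 ; √disc = 1
  v_R = (−(11/20) + 1) / (2·(1/8)) = 9/5 m/s
check:
stop time T_s = (9/5)/4 = 0.4500 s
robot in T_r: 1.8000·0.2000 = 0.3600 m
robot covers 1.8000·0.4500 − ½·4.0000·0.4500² = 0.4050 m while stopping
human closes 1.4000·0.6500 = 0.9100 m
margins: 0.0400+0.0600+0.0600 = 0.1600 m
sum ≈ 0.3600+0.4050+0.9100+0.1600 ≈ 1.8350 m = S ✓

v_R_max = 9/5 m/s = 1.8000 m/s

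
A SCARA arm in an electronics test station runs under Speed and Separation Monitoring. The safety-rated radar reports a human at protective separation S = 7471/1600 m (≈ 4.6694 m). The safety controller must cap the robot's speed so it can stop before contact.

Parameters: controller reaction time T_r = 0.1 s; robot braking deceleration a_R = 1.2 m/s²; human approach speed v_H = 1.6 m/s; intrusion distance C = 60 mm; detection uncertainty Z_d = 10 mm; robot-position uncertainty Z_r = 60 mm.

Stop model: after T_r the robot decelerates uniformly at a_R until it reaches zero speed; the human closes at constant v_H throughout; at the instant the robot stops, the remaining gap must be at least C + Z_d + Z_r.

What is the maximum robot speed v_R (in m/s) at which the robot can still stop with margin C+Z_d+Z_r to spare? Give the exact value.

v_R_max = 39/20 m/s = 1.9500 m/s

at the boundary: (5/12)·v² + (43/30)·v + (-7007/1600) = 0
  disc = (43/30)² − 4·(5/12)·(-7007/1600) = 134689/14400 ; √disc = 367/120
  v_R = (−(43/30) + 367/120) / (2·(5/12)) = 39/20 m/s
check:
stop time T_s = (39/20)/(6/5) = 1.6250 s
robot in T_r: 1.9500·0.1000 = 0.1950 m
robot under decel: 1.9500²/(2·1.2000) = 1.5844 m
human closes 1.6000·1.7250 = 2.7600 m
margins: 0.0600+0.0100+0.0600 = 0.1300 m
sum ≈ 0.1950+1.5844+2.7600+0.1300 ≈ 4.6694 m = S ✓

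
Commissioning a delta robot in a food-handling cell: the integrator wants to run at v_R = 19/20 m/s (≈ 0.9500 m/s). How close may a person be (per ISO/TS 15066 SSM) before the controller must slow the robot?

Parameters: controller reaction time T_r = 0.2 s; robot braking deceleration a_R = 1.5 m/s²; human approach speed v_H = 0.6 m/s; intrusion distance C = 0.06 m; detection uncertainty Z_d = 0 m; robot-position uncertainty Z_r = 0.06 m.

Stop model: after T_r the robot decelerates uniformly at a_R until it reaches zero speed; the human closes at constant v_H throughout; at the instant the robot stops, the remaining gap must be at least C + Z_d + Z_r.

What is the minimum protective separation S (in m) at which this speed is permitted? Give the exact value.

S_min = 1333/1200 m = 1.1108 m

stop time T_s = (19/20)/(3/2) = 0.6333 s
robot covers v_R·T_r = 0.9500·0.2000 = 0.1900 m before braking
robot covers 0.9500·0.6333 − ½·1.5000·0.6333² = 0.3008 m while stopping
human over T_r+T_s: 0.6000·(0.2000+0.6333) = 0.5000 m
residual clearance needed = 0.0600+0.0000+0.0600 = 0.1200 m
S_min ≈ 0.1900+0.3008+0.5000+0.1200  ⇒  S_min = 1333/1200 m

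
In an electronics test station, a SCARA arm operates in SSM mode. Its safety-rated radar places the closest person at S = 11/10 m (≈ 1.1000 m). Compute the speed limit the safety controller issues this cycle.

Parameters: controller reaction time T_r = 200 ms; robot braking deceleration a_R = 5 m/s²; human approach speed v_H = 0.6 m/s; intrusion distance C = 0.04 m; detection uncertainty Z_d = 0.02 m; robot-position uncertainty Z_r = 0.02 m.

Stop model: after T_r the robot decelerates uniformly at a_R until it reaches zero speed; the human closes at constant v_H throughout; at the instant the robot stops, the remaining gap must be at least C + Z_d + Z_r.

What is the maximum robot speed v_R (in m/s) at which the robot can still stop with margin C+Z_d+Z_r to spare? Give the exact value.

at the boundary: (1/10)·v² + (8/25)·v + (-9/10) = 0
  disc = (8/25)² − 4·(1/10)·(-9/10) = 289/625 ; √disc = 17/25
  v_R = (−(8/25) + 17/25) / (2·(1/10)) = 9/5 m/s
check:
T_s = v_R/a_R = (9/5)/5 = 0.3600 s
reaction-phase robot travel = 1.8000·0.2000 = 0.3600 m
robot under decel: 1.8000²/(2·5.0000) = 0.3240 m
person approaches 0.6000·(0.2000+0.3600) = 0.3360 m
margins: 0.0400+0.0200+0.0200 = 0.0800 m
sum ≈ 0.3600+0.3240+0.3360+0.0800 ≈ 1.1000 m = S ✓

v_R_max = 9/5 m/s = 1.8000 m/s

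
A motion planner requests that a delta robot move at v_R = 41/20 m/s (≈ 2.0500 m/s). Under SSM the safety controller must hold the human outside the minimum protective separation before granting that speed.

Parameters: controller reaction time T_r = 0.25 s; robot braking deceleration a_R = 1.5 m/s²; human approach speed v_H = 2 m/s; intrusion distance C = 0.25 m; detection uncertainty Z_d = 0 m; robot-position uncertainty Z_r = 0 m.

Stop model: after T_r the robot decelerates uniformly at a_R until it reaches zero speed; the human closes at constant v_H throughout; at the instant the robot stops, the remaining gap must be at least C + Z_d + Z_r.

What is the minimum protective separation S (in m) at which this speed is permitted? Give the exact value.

T_s = v_R/a_R = (41/20)/(3/2) = 1.3667 s
reaction-phase robot travel = 2.0500·0.2500 = 0.5125 m
braking distance = 2.0500²/(2·1.5000) = 1.4008 m
person approaches 2.0000·(0.2500+1.3667) = 3.2333 m
residual clearance needed = 0.2500+0.0000+0.0000 = 0.2500 m
S_min ≈ 0.5125+1.4008+3.2333+0.2500  ⇒  S_min = 1619/300 m

S_min = 1619/300 m = 5.3967 m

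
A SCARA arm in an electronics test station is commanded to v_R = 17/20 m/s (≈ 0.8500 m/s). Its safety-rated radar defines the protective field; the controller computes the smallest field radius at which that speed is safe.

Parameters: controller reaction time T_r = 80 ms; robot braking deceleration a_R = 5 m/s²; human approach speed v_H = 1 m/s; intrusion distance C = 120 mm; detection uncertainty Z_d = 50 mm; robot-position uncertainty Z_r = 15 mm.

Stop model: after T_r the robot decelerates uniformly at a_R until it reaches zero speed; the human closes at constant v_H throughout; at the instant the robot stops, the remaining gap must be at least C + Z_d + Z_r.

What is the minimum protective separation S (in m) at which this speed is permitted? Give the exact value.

S_min = 2301/4000 m = 0.5753 m

braking lasts T_s = (17/20)/5 = 0.1700 s
robot in T_r: 0.8500·0.0800 = 0.0680 m
braking distance = 0.8500²/(2·5.0000) = 0.0722 m
human over T_r+T_s: 1.0000·(0.0800+0.1700) = 0.2500 m
residual clearance needed = 0.1200+0.0500+0.0150 = 0.1850 m
S_min ≈ 0.0680+0.0722+0.2500+0.1850  ⇒  S_min = 2301/4000 m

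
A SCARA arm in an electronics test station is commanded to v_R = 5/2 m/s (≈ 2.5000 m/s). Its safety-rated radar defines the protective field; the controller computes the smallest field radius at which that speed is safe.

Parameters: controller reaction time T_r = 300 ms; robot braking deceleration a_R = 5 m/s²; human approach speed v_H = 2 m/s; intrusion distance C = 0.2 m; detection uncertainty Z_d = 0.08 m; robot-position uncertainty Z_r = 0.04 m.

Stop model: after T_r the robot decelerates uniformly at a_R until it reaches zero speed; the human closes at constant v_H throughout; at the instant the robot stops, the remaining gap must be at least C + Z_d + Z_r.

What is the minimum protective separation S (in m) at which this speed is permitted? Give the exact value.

S_min = 659/200 m = 3.2950 m

T_s = v_R/a_R = (5/2)/5 = 0.5000 s
robot covers v_R·T_r = 2.5000·0.3000 = 0.7500 m before braking
robot covers 2.5000·0.5000 − ½·5.0000·0.5000² = 0.6250 m while stopping
person approaches 2.0000·(0.3000+0.5000) = 1.6000 m
residual clearance needed = 0.2000+0.0800+0.0400 = 0.3200 m
S_min ≈ 0.7500+0.6250+1.6000+0.3200  ⇒  S_min = 659/200 m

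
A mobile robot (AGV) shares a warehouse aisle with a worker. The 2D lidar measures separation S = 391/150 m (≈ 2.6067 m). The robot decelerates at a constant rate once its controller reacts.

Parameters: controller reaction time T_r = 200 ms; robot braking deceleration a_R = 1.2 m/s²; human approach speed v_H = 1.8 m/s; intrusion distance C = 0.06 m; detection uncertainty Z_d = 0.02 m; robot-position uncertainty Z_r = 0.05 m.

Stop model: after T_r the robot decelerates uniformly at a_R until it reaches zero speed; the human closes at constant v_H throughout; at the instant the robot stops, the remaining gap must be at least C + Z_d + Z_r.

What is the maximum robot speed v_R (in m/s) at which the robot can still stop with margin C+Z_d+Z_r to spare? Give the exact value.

v_R_max = 1 m/s = 1.0000 m/s

collect terms ⇒ (5/12)·v_R² + (17/10)·v_R + (-127/60) = 0
  disc = (17/10)² − 4·(5/12)·(-127/60) = 1444/225 ; √disc = 38/15
  v_R = (−(17/10) + 38/15) / (2·(5/12)) = 1 m/s
check:
stop time T_s = 1/(6/5) = 0.8333 s
reaction-phase robot travel = 1.0000·0.2000 = 0.2000 m
robot under decel: 1.0000²/(2·1.2000) = 0.4167 m
human over T_r+T_s: 1.8000·(0.2000+0.8333) = 1.8600 m
C+Z_d+Z_r = 0.0600+0.0200+0.0500 = 0.1300 m
sum ≈ 0.2000+0.4167+1.8600+0.1300 ≈ 2.6067 m = S ✓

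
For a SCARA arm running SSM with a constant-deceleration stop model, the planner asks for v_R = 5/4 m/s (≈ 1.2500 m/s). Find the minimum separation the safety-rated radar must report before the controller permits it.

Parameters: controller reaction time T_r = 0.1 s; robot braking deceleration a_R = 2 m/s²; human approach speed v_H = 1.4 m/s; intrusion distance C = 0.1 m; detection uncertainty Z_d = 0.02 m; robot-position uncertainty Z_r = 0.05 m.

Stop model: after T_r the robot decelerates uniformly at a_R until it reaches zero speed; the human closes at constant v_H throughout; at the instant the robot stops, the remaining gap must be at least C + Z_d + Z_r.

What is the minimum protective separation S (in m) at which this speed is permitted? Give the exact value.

T_s = v_R/a_R = (5/4)/2 = 0.6250 s
robot covers v_R·T_r = 1.2500·0.1000 = 0.1250 m before braking
robot under decel: 1.2500²/(2·2.0000) = 0.3906 m
person approaches 1.4000·(0.1000+0.6250) = 1.0150 m
residual clearance needed = 0.1000+0.0200+0.0500 = 0.1700 m
S_min ≈ 0.1250+0.3906+1.0150+0.1700  ⇒  S_min = 2721/1600 m

S_min = 2721/1600 m = 1.7006 m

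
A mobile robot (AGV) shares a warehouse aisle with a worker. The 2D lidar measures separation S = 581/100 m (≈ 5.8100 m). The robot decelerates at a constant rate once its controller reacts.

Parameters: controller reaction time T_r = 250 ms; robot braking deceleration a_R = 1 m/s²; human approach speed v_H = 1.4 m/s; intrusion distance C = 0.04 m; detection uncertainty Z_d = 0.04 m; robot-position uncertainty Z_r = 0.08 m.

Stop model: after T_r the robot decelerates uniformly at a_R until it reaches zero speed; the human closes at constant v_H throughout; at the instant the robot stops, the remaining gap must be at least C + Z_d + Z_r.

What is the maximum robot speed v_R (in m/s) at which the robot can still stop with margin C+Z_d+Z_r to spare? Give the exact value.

quadratic (1/2)·v² + (33/20)·v + (-53/10) = 0
  disc = (33/20)² − 4·(1/2)·(-53/10) = 5329/400 ; √disc = 73/20
  v_R = (−(33/20) + 73/20) / (2·(1/2)) = 2 m/s
check:
T_s = v_R/a_R = 2/1 = 2.0000 s
robot covers v_R·T_r = 2.0000·0.2500 = 0.5000 m before braking
robot covers 2.0000·2.0000 − ½·1.0000·2.0000² = 2.0000 m while stopping
human over T_r+T_s: 1.4000·(0.2500+2.0000) = 3.1500 m
margins: 0.0400+0.0400+0.0800 = 0.1600 m
sum ≈ 0.5000+2.0000+3.1500+0.1600 ≈ 5.8100 m = S ✓

v_R_max = 2 m/s = 2.0000 m/s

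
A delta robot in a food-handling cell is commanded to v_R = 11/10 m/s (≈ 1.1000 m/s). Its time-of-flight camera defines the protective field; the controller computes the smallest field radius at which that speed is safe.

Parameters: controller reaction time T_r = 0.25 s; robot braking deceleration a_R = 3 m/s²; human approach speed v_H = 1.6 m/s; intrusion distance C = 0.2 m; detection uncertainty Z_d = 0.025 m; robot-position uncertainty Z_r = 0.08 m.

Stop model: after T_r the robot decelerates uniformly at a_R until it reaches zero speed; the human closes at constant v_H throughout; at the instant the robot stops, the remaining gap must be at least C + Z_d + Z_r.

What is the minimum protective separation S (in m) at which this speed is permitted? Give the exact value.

stop time T_s = (11/10)/3 = 0.3667 s
robot in T_r: 1.1000·0.2500 = 0.2750 m
robot under decel: 1.1000²/(2·3.0000) = 0.2017 m
person approaches 1.6000·(0.2500+0.3667) = 0.9867 m
C+Z_d+Z_r = 0.2000+0.0250+0.0800 = 0.3050 m
S_min ≈ 0.2750+0.2017+0.9867+0.3050  ⇒  S_min = 1061/600 m

S_min = 1061/600 m = 1.7683 m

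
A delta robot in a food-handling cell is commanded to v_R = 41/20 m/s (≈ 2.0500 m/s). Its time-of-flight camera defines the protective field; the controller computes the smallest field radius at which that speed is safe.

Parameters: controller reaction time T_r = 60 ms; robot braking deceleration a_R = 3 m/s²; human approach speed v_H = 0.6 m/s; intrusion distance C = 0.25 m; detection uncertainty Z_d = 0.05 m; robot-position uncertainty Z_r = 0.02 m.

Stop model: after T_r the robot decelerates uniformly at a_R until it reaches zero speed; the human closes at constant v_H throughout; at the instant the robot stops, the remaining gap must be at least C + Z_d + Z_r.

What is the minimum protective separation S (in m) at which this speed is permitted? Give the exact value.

stop time T_s = (41/20)/3 = 0.6833 s
reaction-phase robot travel = 2.0500·0.0600 = 0.1230 m
braking distance = 2.0500²/(2·3.0000) = 0.7004 m
human closes 0.6000·0.7433 = 0.4460 m
margins: 0.2500+0.0500+0.0200 = 0.3200 m
S_min ≈ 0.1230+0.7004+0.4460+0.3200  ⇒  S_min = 19073/12000 m

S_min = 19073/12000 m = 1.5894 m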